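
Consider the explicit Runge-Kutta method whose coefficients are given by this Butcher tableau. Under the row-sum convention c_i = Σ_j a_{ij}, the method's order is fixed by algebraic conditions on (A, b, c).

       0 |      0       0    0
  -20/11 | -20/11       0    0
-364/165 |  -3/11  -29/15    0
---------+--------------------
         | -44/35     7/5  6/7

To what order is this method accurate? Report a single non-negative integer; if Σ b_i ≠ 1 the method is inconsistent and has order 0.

1

b = (-44/35, 7/5, 6/7)
c = (0, -20/11, -364/165)
Ac = (0, 0, 116/33)
Σ b_i: (-44/35)·1 + 7/5·1 + 6/7·1 = 1 ✓
b·c: 7/5·(-20/11) + 6/7·(-364/165) = -244/55 ≠ 1/2 ⇒ order 1.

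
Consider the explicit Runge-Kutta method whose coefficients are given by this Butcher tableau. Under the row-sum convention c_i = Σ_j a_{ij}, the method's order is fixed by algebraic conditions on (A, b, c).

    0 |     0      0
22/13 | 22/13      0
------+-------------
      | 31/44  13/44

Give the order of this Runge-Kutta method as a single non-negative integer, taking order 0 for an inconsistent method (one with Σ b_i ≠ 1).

2

b = (31/44, 13/44)
c = (0, 22/13)
Σ b_i: 31/44·1 + 13/44·1 = 1 ✓
b·c: 13/44·22/13 = 1/2 ✓; 2 stages ⇒ order 2.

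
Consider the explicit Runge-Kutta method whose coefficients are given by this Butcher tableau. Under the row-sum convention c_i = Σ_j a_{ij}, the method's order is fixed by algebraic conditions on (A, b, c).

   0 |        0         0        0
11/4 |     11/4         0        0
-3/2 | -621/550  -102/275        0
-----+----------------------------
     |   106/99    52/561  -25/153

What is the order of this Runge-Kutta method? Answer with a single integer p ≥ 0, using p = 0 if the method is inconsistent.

3

b = (106/99, 52/561, -25/153)
c = (0, 11/4, -3/2)
Ac = (0, 0, -51/50)
Σ b_i: 106/99·1 + 52/561·1 + (-25/153)·1 = 1 ✓
b·c: 52/561·11/4 + (-25/153)·(-3/2) = 1/2 ✓
b·c²: 52/561·121/16 + (-25/153)·9/4 = 1/3 ✓
b·Ac: (-25/153)·(-51/50) = 1/6 ✓; 3 stages ⇒ order 3.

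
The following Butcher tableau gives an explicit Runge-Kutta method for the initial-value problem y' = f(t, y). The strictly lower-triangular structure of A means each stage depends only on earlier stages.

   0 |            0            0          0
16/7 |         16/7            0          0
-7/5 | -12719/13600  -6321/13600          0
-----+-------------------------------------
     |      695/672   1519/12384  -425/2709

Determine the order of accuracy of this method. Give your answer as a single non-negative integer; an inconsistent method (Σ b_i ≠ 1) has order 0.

3

b = (695/672, 1519/12384, -425/2709)
c = (0, 16/7, -7/5)
Ac = (0, 0, -903/850)
Σ b_i: 695/672·1 + 1519/12384·1 + (-425/2709)·1 = 1 ✓
b·c: 1519/12384·16/7 + (-425/2709)·(-7/5) = 1/2 ✓
b·c²: 1519/12384·256/49 + (-425/2709)·49/25 = 1/3 ✓
b·Ac: (-425/2709)·(-903/850) = 1/6 ✓; 3 stages ⇒ order 3.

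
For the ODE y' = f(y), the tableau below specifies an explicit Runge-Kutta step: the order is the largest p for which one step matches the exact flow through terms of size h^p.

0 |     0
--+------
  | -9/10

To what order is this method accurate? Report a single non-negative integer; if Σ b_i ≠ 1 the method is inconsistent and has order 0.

0

b = (-9/10)
c = (0)
Σ b_i: (-9/10)·1 = -9/10 ≠ 1 ⇒ order 0.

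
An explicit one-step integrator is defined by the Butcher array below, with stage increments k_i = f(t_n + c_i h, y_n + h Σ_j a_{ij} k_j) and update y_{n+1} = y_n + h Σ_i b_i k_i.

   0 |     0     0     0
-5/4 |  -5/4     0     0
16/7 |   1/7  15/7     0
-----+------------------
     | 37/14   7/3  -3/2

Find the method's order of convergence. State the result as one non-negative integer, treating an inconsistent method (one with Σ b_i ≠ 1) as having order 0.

b = (37/14, 7/3, -3/2)
c = (0, -5/4, 16/7)
Ac = (0, 0, -75/28)
Σ b_i: 37/14·1 + 7/3·1 + (-3/2)·1 = 73/21 ≠ 1 ⇒ order 0.

0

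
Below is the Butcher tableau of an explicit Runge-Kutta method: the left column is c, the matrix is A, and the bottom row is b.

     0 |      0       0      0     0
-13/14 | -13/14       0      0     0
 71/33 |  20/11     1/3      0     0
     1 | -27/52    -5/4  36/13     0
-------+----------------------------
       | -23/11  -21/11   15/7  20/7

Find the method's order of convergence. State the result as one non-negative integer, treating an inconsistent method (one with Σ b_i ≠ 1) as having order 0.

b = (-23/11, -21/11, 15/7, 20/7)
c = (0, -13/14, 71/33, 1)
Ac = (0, 0, -13/42, 57007/8008)
Σ b_i: (-23/11)·1 + (-21/11)·1 + 15/7·1 + 20/7·1 = 1 ✓
b·c: (-21/11)·(-13/14) + 15/7·71/33 + 20/7·1 = 1423/154 ≠ 1/2 ⇒ order 1.

1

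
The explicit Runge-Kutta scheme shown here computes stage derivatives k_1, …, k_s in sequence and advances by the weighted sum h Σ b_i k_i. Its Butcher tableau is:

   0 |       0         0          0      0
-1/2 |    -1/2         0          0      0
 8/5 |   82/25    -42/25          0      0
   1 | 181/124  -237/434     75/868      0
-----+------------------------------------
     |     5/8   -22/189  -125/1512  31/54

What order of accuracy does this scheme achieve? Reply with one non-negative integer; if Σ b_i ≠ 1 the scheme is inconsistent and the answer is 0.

4

b = (5/8, -22/189, -125/1512, 31/54)
c = (0, -1/2, 8/5, 1)
Ac = (0, 0, 21/25, 51/124)
Σ b_i: 5/8·1 + (-22/189)·1 + (-125/1512)·1 + 31/54·1 = 1 ✓
b·c: (-22/189)·(-1/2) + (-125/1512)·8/5 + 31/54·1 = 1/2 ✓
b·c²: (-22/189)·1/4 + (-125/1512)·64/25 + 31/54·1 = 1/3 ✓
b·Ac: (-125/1512)·21/25 + 31/54·51/124 = 1/6 ✓
b·c³: (-22/189)·(-1/8) + (-125/1512)·512/125 + 31/54·1 = 1/4 ✓
b·(c∘Ac): (-125/1512)·168/125 + 31/54·51/124 = 1/8 ✓
b·Ac²: (-125/1512)·(-21/50) + 31/54·21/248 = 1/12 ✓
b·A²c: 31/54·9/124 = 1/24 ✓; 4 stages ⇒ order 4.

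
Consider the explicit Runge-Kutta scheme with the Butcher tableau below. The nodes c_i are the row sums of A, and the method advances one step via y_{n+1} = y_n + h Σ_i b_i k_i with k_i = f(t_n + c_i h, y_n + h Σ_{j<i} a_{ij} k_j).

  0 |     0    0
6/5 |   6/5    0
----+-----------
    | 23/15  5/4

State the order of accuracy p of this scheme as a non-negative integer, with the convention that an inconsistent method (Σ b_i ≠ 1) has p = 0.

b = (23/15, 5/4)
c = (0, 6/5)
Σ b_i: 23/15·1 + 5/4·1 = 167/60 ≠ 1 ⇒ order 0.

0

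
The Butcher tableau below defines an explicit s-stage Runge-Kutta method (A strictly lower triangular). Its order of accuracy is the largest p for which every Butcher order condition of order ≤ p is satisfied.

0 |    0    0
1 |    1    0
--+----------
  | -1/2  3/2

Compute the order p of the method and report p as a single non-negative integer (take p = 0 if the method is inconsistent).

b = (-1/2, 3/2)
c = (0, 1)
Σ b_i: (-1/2)·1 + 3/2·1 = 1 ✓
b·c: 3/2·1 = 3/2 ≠ 1/2 ⇒ order 1.

1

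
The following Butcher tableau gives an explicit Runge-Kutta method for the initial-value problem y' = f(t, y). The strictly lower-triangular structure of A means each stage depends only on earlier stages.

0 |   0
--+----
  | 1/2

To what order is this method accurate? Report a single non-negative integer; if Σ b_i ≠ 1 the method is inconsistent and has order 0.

0

b = (1/2)
c = (0)
Σ b_i: 1/2·1 = 1/2 ≠ 1 ⇒ order 0.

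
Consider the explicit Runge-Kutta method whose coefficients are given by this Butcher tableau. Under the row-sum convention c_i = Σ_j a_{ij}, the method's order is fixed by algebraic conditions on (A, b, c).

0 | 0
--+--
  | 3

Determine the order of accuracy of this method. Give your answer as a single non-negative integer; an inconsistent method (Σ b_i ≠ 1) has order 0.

b = (3)
c = (0)
Σ b_i: 3·1 = 3 ≠ 1 ⇒ order 0.

0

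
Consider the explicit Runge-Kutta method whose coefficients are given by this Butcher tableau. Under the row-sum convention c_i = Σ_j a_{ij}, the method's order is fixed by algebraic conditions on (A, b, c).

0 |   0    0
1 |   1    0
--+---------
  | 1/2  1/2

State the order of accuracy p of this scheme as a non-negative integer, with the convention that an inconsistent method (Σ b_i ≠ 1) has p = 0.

2

b = (1/2, 1/2)
c = (0, 1)
Σ b_i: 1/2·1 + 1/2·1 = 1 ✓
b·c: 1/2·1 = 1/2 ✓; 2 stages ⇒ order 2.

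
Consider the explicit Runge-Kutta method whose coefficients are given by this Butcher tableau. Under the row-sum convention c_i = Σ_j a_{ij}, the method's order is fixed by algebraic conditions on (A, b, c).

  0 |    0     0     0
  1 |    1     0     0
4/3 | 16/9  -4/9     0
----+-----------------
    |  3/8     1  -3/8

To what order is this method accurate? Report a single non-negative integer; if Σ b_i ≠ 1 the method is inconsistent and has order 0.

b = (3/8, 1, -3/8)
c = (0, 1, 4/3)
Ac = (0, 0, -4/9)
Σ b_i: 3/8·1 + 1·1 + (-3/8)·1 = 1 ✓
b·c: 1·1 + (-3/8)·4/3 = 1/2 ✓
b·c²: 1·1 + (-3/8)·16/9 = 1/3 ✓
b·Ac: (-3/8)·(-4/9) = 1/6 ✓; 3 stages ⇒ order 3.

3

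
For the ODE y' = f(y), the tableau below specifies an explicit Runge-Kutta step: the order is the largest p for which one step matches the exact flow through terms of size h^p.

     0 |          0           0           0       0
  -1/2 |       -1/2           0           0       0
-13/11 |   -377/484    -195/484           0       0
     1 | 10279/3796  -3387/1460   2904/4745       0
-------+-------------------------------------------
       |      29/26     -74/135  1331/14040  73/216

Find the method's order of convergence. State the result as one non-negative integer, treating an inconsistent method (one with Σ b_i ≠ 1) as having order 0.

b = (29/26, -74/135, 1331/14040, 73/216)
c = (0, -1/2, -13/11, 1)
Ac = (0, 0, 195/968, 255/584)
Σ b_i: 29/26·1 + (-74/135)·1 + 1331/14040·1 + 73/216·1 = 1 ✓
b·c: (-74/135)·(-1/2) + 1331/14040·(-13/11) + 73/216·1 = 1/2 ✓
b·c²: (-74/135)·1/4 + 1331/14040·169/121 + 73/216·1 = 1/3 ✓
b·Ac: 1331/14040·195/968 + 73/216·255/584 = 1/6 ✓
b·c³: (-74/135)·(-1/8) + 1331/14040·(-2197/1331) + 73/216·1 = 1/4 ✓
b·(c∘Ac): 1331/14040·(-2535/10648) + 73/216·255/584 = 1/8 ✓
b·Ac²: 1331/14040·(-195/1936) + 73/216·321/1168 = 1/12 ✓
b·A²c: 73/216·9/73 = 1/24 ✓; 4 stages ⇒ order 4.

4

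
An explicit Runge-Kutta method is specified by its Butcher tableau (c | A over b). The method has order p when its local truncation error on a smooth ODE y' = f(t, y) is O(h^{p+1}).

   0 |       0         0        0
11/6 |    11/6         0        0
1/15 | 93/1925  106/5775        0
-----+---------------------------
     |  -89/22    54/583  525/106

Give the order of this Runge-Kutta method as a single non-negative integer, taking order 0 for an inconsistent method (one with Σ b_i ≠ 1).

3

b = (-89/22, 54/583, 525/106)
c = (0, 11/6, 1/15)
Ac = (0, 0, 53/1575)
Σ b_i: (-89/22)·1 + 54/583·1 + 525/106·1 = 1 ✓
b·c: 54/583·11/6 + 525/106·1/15 = 1/2 ✓
b·c²: 54/583·121/36 + 525/106·1/225 = 1/3 ✓
b·Ac: 525/106·53/1575 = 1/6 ✓; 3 stages ⇒ order 3.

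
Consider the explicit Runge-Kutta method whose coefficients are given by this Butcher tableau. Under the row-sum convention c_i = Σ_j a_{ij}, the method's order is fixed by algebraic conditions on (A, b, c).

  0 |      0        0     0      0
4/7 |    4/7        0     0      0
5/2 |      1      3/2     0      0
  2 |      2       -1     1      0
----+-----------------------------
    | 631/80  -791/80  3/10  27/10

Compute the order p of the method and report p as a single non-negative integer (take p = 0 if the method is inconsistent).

b = (631/80, -791/80, 3/10, 27/10)
c = (0, 4/7, 5/2, 2)
Ac = (0, 0, 6/7, 27/14)
Σ b_i: 631/80·1 + (-791/80)·1 + 3/10·1 + 27/10·1 = 1 ✓
b·c: (-791/80)·4/7 + 3/10·5/2 + 27/10·2 = 1/2 ✓
b·c²: (-791/80)·16/49 + 3/10·25/4 + 27/10·4 = 529/56 ≠ 1/3 ⇒ order 2.
b·Ac: 3/10·6/7 + 27/10·27/14 = 153/28 ≠ 1/6

2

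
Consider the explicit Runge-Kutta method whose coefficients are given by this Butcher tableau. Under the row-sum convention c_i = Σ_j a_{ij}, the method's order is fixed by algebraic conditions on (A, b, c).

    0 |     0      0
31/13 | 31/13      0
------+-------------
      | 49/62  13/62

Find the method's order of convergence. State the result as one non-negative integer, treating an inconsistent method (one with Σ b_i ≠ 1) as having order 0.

b = (49/62, 13/62)
c = (0, 31/13)
Σ b_i: 49/62·1 + 13/62·1 = 1 ✓
b·c: 13/62·31/13 = 1/2 ✓; 2 stages ⇒ order 2.

2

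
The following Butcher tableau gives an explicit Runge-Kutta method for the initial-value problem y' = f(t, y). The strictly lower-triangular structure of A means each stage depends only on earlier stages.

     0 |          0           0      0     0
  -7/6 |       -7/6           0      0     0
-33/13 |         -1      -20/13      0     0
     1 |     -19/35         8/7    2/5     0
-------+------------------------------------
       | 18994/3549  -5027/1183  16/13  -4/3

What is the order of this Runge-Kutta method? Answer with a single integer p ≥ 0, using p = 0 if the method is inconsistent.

2

b = (18994/3549, -5027/1183, 16/13, -4/3)
c = (0, -7/6, -33/13, 1)
Ac = (0, 0, 70/39, -458/195)
Σ b_i: 18994/3549·1 + (-5027/1183)·1 + 16/13·1 + (-4/3)·1 = 1 ✓
b·c: (-5027/1183)·(-7/6) + 16/13·(-33/13) + (-4/3)·1 = 1/2 ✓
b·c²: (-5027/1183)·49/36 + 16/13·1089/169 + (-4/3)·1 = 64351/79092 ≠ 1/3 ⇒ order 2.
b·Ac: 16/13·70/39 + (-4/3)·(-458/195) = 40616/7605 ≠ 1/6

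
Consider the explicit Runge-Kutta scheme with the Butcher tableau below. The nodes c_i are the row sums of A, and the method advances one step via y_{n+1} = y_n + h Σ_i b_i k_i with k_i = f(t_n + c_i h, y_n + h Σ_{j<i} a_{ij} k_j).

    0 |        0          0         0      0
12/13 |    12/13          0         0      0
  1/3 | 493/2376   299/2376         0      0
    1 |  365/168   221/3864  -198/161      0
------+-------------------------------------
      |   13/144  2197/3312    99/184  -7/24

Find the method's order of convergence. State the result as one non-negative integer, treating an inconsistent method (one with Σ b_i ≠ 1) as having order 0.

4

b = (13/144, 2197/3312, 99/184, -7/24)
c = (0, 12/13, 1/3, 1)
Ac = (0, 0, 23/198, -5/14)
Σ b_i: 13/144·1 + 2197/3312·1 + 99/184·1 + (-7/24)·1 = 1 ✓
b·c: 2197/3312·12/13 + 99/184·1/3 + (-7/24)·1 = 1/2 ✓
b·c²: 2197/3312·144/169 + 99/184·1/9 + (-7/24)·1 = 1/3 ✓
b·Ac: 99/184·23/198 + (-7/24)·(-5/14) = 1/6 ✓
b·c³: 2197/3312·1728/2197 + 99/184·1/27 + (-7/24)·1 = 1/4 ✓
b·(c∘Ac): 99/184·23/594 + (-7/24)·(-5/14) = 1/8 ✓
b·Ac²: 99/184·46/429 + (-7/24)·(-8/91) = 1/12 ✓
b·A²c: (-7/24)·(-1/7) = 1/24 ✓; 4 stages ⇒ order 4.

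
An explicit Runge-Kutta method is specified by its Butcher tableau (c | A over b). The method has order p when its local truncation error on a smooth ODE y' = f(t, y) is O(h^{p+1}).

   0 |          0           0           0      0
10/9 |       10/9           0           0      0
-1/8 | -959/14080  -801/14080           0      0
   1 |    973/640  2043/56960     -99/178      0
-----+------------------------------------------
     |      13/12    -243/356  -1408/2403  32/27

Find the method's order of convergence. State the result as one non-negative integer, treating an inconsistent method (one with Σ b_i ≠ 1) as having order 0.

4

b = (13/12, -243/356, -1408/2403, 32/27)
c = (0, 10/9, -1/8, 1)
Ac = (0, 0, -89/1408, 7/64)
Σ b_i: 13/12·1 + (-243/356)·1 + (-1408/2403)·1 + 32/27·1 = 1 ✓
b·c: (-243/356)·10/9 + (-1408/2403)·(-1/8) + 32/27·1 = 1/2 ✓
b·c²: (-243/356)·100/81 + (-1408/2403)·1/64 + 32/27·1 = 1/3 ✓
b·Ac: (-1408/2403)·(-89/1408) + 32/27·7/64 = 1/6 ✓
b·c³: (-243/356)·1000/729 + (-1408/2403)·(-1/512) + 32/27·1 = 1/4 ✓
b·(c∘Ac): (-1408/2403)·89/11264 + 32/27·7/64 = 1/8 ✓
b·Ac²: (-1408/2403)·(-445/6336) + 32/27·41/1152 = 1/12 ✓
b·A²c: 32/27·9/256 = 1/24 ✓; 4 stages ⇒ order 4.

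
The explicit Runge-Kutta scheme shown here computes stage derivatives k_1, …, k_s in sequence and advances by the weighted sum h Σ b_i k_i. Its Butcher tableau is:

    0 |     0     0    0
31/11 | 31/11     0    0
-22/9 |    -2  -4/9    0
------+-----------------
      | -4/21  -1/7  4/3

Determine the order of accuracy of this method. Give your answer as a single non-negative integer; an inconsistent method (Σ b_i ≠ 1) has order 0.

b = (-4/21, -1/7, 4/3)
c = (0, 31/11, -22/9)
Ac = (0, 0, -124/99)
Σ b_i: (-4/21)·1 + (-1/7)·1 + 4/3·1 = 1 ✓
b·c: (-1/7)·31/11 + 4/3·(-22/9) = -7613/2079 ≠ 1/2 ⇒ order 1.

1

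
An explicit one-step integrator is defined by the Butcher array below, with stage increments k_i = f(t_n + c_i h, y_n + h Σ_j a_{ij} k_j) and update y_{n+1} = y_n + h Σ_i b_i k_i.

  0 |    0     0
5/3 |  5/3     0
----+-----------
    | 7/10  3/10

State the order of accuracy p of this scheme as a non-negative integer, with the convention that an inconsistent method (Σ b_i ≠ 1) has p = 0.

b = (7/10, 3/10)
c = (0, 5/3)
Σ b_i: 7/10·1 + 3/10·1 = 1 ✓
b·c: 3/10·5/3 = 1/2 ✓; 2 stages ⇒ order 2.

2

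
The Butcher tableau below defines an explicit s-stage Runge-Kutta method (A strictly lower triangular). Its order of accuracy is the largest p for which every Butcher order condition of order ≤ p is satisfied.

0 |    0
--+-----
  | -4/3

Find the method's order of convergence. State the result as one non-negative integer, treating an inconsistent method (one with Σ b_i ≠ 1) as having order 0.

b = (-4/3)
c = (0)
Σ b_i: (-4/3)·1 = -4/3 ≠ 1 ⇒ order 0.

0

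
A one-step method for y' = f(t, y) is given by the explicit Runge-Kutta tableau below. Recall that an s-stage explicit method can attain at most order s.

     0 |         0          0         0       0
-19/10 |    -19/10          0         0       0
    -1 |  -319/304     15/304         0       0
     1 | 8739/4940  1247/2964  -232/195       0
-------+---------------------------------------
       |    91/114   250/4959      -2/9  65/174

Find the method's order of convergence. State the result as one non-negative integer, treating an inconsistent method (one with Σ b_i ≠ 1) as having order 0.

b = (91/114, 250/4959, -2/9, 65/174)
c = (0, -19/10, -1, 1)
Ac = (0, 0, -3/32, 203/520)
Σ b_i: 91/114·1 + 250/4959·1 + (-2/9)·1 + 65/174·1 = 1 ✓
b·c: 250/4959·(-19/10) + (-2/9)·(-1) + 65/174·1 = 1/2 ✓
b·c²: 250/4959·361/100 + (-2/9)·1 + 65/174·1 = 1/3 ✓
b·Ac: (-2/9)·(-3/32) + 65/174·203/520 = 1/6 ✓
b·c³: 250/4959·(-6859/1000) + (-2/9)·(-1) + 65/174·1 = 1/4 ✓
b·(c∘Ac): (-2/9)·3/32 + 65/174·203/520 = 1/8 ✓
b·Ac²: (-2/9)·57/320 + 65/174·1711/5200 = 1/12 ✓
b·A²c: 65/174·29/260 = 1/24 ✓; 4 stages ⇒ order 4.

4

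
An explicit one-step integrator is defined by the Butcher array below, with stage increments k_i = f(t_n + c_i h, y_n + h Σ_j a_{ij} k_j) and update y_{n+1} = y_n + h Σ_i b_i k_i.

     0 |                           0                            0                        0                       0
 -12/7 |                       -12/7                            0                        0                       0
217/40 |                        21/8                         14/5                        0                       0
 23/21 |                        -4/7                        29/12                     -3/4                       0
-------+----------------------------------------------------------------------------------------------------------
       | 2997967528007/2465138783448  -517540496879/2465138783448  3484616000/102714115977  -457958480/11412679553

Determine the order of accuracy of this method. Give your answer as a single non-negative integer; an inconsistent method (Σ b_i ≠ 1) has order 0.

b = (2997967528007/2465138783448, -517540496879/2465138783448, 3484616000/102714115977, -457958480/11412679553)
c = (0, -12/7, 217/40, 23/21)
Ac = (0, 0, -24/5, -9197/1120)
Σ b_i: 2997967528007/2465138783448·1 + (-517540496879/2465138783448)·1 + 3484616000/102714115977·1 + (-457958480/11412679553)·1 = 1 ✓
b·c: (-517540496879/2465138783448)·(-12/7) + 3484616000/102714115977·217/40 + (-457958480/11412679553)·23/21 = 1/2 ✓
b·c²: (-517540496879/2465138783448)·144/49 + 3484616000/102714115977·47089/1600 + (-457958480/11412679553)·529/441 = 1/3 ✓
b·Ac: 3484616000/102714115977·(-24/5) + (-457958480/11412679553)·(-9197/1120) = 1/6 ✓
b·c³: (-517540496879/2465138783448)·(-1728/343) + 3484616000/102714115977·10218313/64000 + (-457958480/11412679553)·12167/9261 = 775667322160723/120791800388952 ≠ 1/4 ⇒ order 3.
b·(c∘Ac): 3484616000/102714115977·(-651/25) + (-457958480/11412679553)·(-211531/23520) = -83488026849/159777513742 ≠ 1/8
b·Ac²: 3484616000/102714115977·288/35 + (-457958480/11412679553)·(-4694883/313600) = 5623518896389/6391100549680 ≠ 1/12
b·A²c: (-457958480/11412679553)·18/5 = -1648650528/11412679553 ≠ 1/24

3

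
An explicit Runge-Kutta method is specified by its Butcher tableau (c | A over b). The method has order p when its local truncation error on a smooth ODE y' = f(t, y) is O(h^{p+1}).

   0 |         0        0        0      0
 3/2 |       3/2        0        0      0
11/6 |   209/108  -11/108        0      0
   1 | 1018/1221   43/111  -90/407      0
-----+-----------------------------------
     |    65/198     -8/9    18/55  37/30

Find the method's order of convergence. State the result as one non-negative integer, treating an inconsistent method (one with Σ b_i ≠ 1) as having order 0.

b = (65/198, -8/9, 18/55, 37/30)
c = (0, 3/2, 11/6, 1)
Ac = (0, 0, -11/72, 13/74)
Σ b_i: 65/198·1 + (-8/9)·1 + 18/55·1 + 37/30·1 = 1 ✓
b·c: (-8/9)·3/2 + 18/55·11/6 + 37/30·1 = 1/2 ✓
b·c²: (-8/9)·9/4 + 18/55·121/36 + 37/30·1 = 1/3 ✓
b·Ac: 18/55·(-11/72) + 37/30·13/74 = 1/6 ✓
b·c³: (-8/9)·27/8 + 18/55·1331/216 + 37/30·1 = 1/4 ✓
b·(c∘Ac): 18/55·(-121/432) + 37/30·13/74 = 1/8 ✓
b·Ac²: 18/55·(-11/48) + 37/30·19/148 = 1/12 ✓
b·A²c: 37/30·5/148 = 1/24 ✓; 4 stages ⇒ order 4.

4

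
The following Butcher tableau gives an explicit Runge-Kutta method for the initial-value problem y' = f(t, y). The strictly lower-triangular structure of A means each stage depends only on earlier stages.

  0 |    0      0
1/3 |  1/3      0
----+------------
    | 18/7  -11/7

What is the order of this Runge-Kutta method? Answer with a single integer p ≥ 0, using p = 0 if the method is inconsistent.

1

b = (18/7, -11/7)
c = (0, 1/3)
Σ b_i: 18/7·1 + (-11/7)·1 = 1 ✓
b·c: (-11/7)·1/3 = -11/21 ≠ 1/2 ⇒ order 1.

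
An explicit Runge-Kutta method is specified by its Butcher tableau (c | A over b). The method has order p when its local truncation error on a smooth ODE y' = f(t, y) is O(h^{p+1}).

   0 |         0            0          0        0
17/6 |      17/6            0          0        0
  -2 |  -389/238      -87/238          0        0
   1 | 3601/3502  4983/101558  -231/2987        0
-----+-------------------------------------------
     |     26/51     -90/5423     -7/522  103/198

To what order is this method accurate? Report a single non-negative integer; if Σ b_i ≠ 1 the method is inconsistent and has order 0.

4

b = (26/51, -90/5423, -7/522, 103/198)
c = (0, 17/6, -2, 1)
Ac = (0, 0, -29/28, 121/412)
Σ b_i: 26/51·1 + (-90/5423)·1 + (-7/522)·1 + 103/198·1 = 1 ✓
b·c: (-90/5423)·17/6 + (-7/522)·(-2) + 103/198·1 = 1/2 ✓
b·c²: (-90/5423)·289/36 + (-7/522)·4 + 103/198·1 = 1/3 ✓
b·Ac: (-7/522)·(-29/28) + 103/198·121/412 = 1/6 ✓
b·c³: (-90/5423)·4913/216 + (-7/522)·(-8) + 103/198·1 = 1/4 ✓
b·(c∘Ac): (-7/522)·29/14 + 103/198·121/412 = 1/8 ✓
b·Ac²: (-7/522)·(-493/168) + 103/198·209/2472 = 1/12 ✓
b·A²c: 103/198·33/412 = 1/24 ✓; 4 stages ⇒ order 4.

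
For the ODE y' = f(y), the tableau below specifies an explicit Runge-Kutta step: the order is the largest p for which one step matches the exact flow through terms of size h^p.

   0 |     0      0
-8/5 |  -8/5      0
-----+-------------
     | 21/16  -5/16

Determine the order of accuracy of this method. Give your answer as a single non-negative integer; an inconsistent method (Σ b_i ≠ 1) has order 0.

b = (21/16, -5/16)
c = (0, -8/5)
Σ b_i: 21/16·1 + (-5/16)·1 = 1 ✓
b·c: (-5/16)·(-8/5) = 1/2 ✓; 2 stages ⇒ order 2.

2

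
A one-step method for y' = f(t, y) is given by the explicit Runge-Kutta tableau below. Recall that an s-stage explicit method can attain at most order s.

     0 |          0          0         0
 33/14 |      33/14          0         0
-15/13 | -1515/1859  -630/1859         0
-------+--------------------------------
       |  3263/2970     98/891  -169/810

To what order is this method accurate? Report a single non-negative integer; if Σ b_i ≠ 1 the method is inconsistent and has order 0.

b = (3263/2970, 98/891, -169/810)
c = (0, 33/14, -15/13)
Ac = (0, 0, -135/169)
Σ b_i: 3263/2970·1 + 98/891·1 + (-169/810)·1 = 1 ✓
b·c: 98/891·33/14 + (-169/810)·(-15/13) = 1/2 ✓
b·c²: 98/891·1089/196 + (-169/810)·225/169 = 1/3 ✓
b·Ac: (-169/810)·(-135/169) = 1/6 ✓; 3 stages ⇒ order 3.

3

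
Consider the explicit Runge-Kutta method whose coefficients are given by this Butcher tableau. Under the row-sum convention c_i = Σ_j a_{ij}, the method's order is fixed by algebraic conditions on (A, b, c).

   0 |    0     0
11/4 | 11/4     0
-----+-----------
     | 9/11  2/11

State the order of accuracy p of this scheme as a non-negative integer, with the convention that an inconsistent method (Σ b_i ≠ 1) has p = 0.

b = (9/11, 2/11)
c = (0, 11/4)
Σ b_i: 9/11·1 + 2/11·1 = 1 ✓
b·c: 2/11·11/4 = 1/2 ✓; 2 stages ⇒ order 2.

2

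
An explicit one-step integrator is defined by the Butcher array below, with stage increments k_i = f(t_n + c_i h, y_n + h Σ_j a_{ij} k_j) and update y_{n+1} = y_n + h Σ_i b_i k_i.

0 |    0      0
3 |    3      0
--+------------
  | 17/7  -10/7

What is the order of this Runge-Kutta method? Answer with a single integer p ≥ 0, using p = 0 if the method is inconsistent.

1

b = (17/7, -10/7)
c = (0, 3)
Σ b_i: 17/7·1 + (-10/7)·1 = 1 ✓
b·c: (-10/7)·3 = -30/7 ≠ 1/2 ⇒ order 1.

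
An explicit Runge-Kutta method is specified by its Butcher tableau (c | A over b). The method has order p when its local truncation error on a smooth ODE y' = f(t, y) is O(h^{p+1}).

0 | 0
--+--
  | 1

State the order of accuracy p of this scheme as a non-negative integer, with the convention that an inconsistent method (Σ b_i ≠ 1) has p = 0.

b = (1)
c = (0)
Σ b_i: 1·1 = 1 ✓; 1 stage ⇒ order 1.

1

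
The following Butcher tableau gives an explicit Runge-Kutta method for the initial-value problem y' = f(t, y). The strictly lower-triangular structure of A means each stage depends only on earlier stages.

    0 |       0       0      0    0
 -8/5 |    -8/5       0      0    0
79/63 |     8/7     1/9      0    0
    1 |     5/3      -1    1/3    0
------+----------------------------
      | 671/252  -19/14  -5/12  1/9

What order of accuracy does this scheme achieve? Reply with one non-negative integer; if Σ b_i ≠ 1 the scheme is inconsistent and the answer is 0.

b = (671/252, -19/14, -5/12, 1/9)
c = (0, -8/5, 79/63, 1)
Ac = (0, 0, -8/45, 1907/945)
Σ b_i: 671/252·1 + (-19/14)·1 + (-5/12)·1 + 1/9·1 = 1 ✓
b·c: (-19/14)·(-8/5) + (-5/12)·79/63 + 1/9·1 = 6653/3780 ≠ 1/2 ⇒ order 1.

1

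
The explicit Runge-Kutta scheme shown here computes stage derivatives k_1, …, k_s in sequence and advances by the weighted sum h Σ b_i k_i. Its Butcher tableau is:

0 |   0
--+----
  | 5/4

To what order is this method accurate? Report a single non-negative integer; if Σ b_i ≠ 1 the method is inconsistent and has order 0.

0

b = (5/4)
c = (0)
Σ b_i: 5/4·1 = 5/4 ≠ 1 ⇒ order 0.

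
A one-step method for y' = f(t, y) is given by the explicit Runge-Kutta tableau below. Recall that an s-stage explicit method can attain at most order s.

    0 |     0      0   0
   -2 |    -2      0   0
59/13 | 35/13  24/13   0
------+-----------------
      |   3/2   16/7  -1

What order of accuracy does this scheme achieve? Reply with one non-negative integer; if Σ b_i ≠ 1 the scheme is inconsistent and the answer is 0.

0

b = (3/2, 16/7, -1)
c = (0, -2, 59/13)
Ac = (0, 0, -48/13)
Σ b_i: 3/2·1 + 16/7·1 + (-1)·1 = 39/14 ≠ 1 ⇒ order 0.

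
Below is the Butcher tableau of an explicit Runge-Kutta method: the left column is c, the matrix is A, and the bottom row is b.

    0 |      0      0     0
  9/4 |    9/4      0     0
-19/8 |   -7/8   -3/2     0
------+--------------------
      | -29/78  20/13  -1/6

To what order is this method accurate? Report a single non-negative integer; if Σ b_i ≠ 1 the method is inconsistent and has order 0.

1

b = (-29/78, 20/13, -1/6)
c = (0, 9/4, -19/8)
Ac = (0, 0, -27/8)
Σ b_i: (-29/78)·1 + 20/13·1 + (-1/6)·1 = 1 ✓
b·c: 20/13·9/4 + (-1/6)·(-19/8) = 2407/624 ≠ 1/2 ⇒ order 1.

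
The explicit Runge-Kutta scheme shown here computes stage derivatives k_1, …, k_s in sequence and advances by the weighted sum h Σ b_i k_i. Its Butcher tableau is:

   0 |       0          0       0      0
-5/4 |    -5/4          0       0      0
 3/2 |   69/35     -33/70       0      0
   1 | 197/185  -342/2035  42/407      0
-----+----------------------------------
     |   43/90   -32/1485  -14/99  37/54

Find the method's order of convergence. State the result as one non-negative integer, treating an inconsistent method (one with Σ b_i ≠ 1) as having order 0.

b = (43/90, -32/1485, -14/99, 37/54)
c = (0, -5/4, 3/2, 1)
Ac = (0, 0, 33/56, 27/74)
Σ b_i: 43/90·1 + (-32/1485)·1 + (-14/99)·1 + 37/54·1 = 1 ✓
b·c: (-32/1485)·(-5/4) + (-14/99)·3/2 + 37/54·1 = 1/2 ✓
b·c²: (-32/1485)·25/16 + (-14/99)·9/4 + 37/54·1 = 1/3 ✓
b·Ac: (-14/99)·33/56 + 37/54·27/74 = 1/6 ✓
b·c³: (-32/1485)·(-125/64) + (-14/99)·27/8 + 37/54·1 = 1/4 ✓
b·(c∘Ac): (-14/99)·99/112 + 37/54·27/74 = 1/8 ✓
b·Ac²: (-14/99)·(-165/224) + 37/54·(-9/296) = 1/12 ✓
b·A²c: 37/54·9/148 = 1/24 ✓; 4 stages ⇒ order 4.

4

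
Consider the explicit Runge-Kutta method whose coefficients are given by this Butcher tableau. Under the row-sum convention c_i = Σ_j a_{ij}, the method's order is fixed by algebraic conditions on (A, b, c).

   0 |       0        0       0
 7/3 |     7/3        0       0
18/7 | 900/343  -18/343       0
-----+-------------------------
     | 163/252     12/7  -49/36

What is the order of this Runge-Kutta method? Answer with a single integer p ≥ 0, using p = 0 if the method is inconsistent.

b = (163/252, 12/7, -49/36)
c = (0, 7/3, 18/7)
Ac = (0, 0, -6/49)
Σ b_i: 163/252·1 + 12/7·1 + (-49/36)·1 = 1 ✓
b·c: 12/7·7/3 + (-49/36)·18/7 = 1/2 ✓
b·c²: 12/7·49/9 + (-49/36)·324/49 = 1/3 ✓
b·Ac: (-49/36)·(-6/49) = 1/6 ✓; 3 stages ⇒ order 3.

3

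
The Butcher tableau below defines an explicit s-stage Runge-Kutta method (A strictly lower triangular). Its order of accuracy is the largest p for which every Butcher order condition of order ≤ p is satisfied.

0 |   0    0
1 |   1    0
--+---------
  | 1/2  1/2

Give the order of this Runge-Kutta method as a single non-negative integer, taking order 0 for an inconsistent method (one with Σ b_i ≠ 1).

2

b = (1/2, 1/2)
c = (0, 1)
Σ b_i: 1/2·1 + 1/2·1 = 1 ✓
b·c: 1/2·1 = 1/2 ✓; 2 stages ⇒ order 2.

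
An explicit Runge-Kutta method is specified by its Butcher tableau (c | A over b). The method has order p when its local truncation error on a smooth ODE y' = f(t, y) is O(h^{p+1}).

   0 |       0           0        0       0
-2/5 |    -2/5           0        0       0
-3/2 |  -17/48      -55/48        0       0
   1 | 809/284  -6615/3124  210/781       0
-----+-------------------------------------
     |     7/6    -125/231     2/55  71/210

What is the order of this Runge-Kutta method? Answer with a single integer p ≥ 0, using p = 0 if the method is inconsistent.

4

b = (7/6, -125/231, 2/55, 71/210)
c = (0, -2/5, -3/2, 1)
Ac = (0, 0, 11/24, 63/142)
Σ b_i: 7/6·1 + (-125/231)·1 + 2/55·1 + 71/210·1 = 1 ✓
b·c: (-125/231)·(-2/5) + 2/55·(-3/2) + 71/210·1 = 1/2 ✓
b·c²: (-125/231)·4/25 + 2/55·9/4 + 71/210·1 = 1/3 ✓
b·Ac: 2/55·11/24 + 71/210·63/142 = 1/6 ✓
b·c³: (-125/231)·(-8/125) + 2/55·(-27/8) + 71/210·1 = 1/4 ✓
b·(c∘Ac): 2/55·(-11/16) + 71/210·63/142 = 1/8 ✓
b·Ac²: 2/55·(-11/60) + 71/210·189/710 = 1/12 ✓
b·A²c: 71/210·35/284 = 1/24 ✓; 4 stages ⇒ order 4.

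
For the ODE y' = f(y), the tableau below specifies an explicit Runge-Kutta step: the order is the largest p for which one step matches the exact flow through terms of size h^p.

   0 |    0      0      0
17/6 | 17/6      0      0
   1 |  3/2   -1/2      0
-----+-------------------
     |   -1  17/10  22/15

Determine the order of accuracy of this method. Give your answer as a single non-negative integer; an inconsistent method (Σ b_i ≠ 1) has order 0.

b = (-1, 17/10, 22/15)
c = (0, 17/6, 1)
Ac = (0, 0, -17/12)
Σ b_i: (-1)·1 + 17/10·1 + 22/15·1 = 13/6 ≠ 1 ⇒ order 0.

0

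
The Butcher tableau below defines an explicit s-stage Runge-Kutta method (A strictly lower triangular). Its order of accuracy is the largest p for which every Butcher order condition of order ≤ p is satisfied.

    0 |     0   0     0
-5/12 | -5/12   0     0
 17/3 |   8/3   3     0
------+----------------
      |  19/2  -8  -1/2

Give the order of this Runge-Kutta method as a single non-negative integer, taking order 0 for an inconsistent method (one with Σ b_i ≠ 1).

b = (19/2, -8, -1/2)
c = (0, -5/12, 17/3)
Ac = (0, 0, -5/4)
Σ b_i: 19/2·1 + (-8)·1 + (-1/2)·1 = 1 ✓
b·c: (-8)·(-5/12) + (-1/2)·17/3 = 1/2 ✓
b·c²: (-8)·25/144 + (-1/2)·289/9 = -157/9 ≠ 1/3 ⇒ order 2.
b·Ac: (-1/2)·(-5/4) = 5/8 ≠ 1/6

2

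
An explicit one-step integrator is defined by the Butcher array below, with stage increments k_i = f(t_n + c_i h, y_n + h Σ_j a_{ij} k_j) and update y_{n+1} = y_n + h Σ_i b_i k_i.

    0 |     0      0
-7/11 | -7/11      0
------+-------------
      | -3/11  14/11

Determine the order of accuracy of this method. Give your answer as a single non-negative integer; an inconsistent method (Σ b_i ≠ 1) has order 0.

b = (-3/11, 14/11)
c = (0, -7/11)
Σ b_i: (-3/11)·1 + 14/11·1 = 1 ✓
b·c: 14/11·(-7/11) = -98/121 ≠ 1/2 ⇒ order 1.

1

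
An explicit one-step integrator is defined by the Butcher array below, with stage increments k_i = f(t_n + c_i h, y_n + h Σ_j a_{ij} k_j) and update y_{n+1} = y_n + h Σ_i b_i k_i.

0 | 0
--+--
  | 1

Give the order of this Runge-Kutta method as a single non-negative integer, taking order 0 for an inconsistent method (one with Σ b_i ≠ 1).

1

b = (1)
c = (0)
Σ b_i: 1·1 = 1 ✓; 1 stage ⇒ order 1.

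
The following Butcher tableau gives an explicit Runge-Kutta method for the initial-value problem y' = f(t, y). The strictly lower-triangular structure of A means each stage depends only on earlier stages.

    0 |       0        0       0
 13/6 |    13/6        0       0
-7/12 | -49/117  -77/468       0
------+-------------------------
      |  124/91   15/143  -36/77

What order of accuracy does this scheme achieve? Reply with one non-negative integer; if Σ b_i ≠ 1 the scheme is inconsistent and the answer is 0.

b = (124/91, 15/143, -36/77)
c = (0, 13/6, -7/12)
Ac = (0, 0, -77/216)
Σ b_i: 124/91·1 + 15/143·1 + (-36/77)·1 = 1 ✓
b·c: 15/143·13/6 + (-36/77)·(-7/12) = 1/2 ✓
b·c²: 15/143·169/36 + (-36/77)·49/144 = 1/3 ✓
b·Ac: (-36/77)·(-77/216) = 1/6 ✓; 3 stages ⇒ order 3.

3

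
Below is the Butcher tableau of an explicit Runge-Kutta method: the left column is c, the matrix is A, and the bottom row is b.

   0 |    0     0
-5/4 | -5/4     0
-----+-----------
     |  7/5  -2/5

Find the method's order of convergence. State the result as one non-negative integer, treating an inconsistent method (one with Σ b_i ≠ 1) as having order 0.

b = (7/5, -2/5)
c = (0, -5/4)
Σ b_i: 7/5·1 + (-2/5)·1 = 1 ✓
b·c: (-2/5)·(-5/4) = 1/2 ✓; 2 stages ⇒ order 2.

2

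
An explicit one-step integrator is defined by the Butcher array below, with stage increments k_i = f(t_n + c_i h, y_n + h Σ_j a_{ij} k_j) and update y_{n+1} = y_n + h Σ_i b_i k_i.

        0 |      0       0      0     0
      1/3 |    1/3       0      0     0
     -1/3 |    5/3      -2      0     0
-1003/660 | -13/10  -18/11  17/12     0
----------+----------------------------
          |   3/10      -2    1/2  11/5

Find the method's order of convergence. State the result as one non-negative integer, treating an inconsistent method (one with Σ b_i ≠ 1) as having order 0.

1

b = (3/10, -2, 1/2, 11/5)
c = (0, 1/3, -1/3, -1003/660)
Ac = (0, 0, -2/3, -403/396)
Σ b_i: 3/10·1 + (-2)·1 + 1/2·1 + 11/5·1 = 1 ✓
b·c: (-2)·1/3 + 1/2·(-1/3) + 11/5·(-1003/660) = -1253/300 ≠ 1/2 ⇒ order 1.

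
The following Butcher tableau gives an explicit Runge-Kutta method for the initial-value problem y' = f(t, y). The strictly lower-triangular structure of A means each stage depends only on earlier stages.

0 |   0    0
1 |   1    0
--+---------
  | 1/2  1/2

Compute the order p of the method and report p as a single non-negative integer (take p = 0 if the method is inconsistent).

b = (1/2, 1/2)
c = (0, 1)
Σ b_i: 1/2·1 + 1/2·1 = 1 ✓
b·c: 1/2·1 = 1/2 ✓; 2 stages ⇒ order 2.

2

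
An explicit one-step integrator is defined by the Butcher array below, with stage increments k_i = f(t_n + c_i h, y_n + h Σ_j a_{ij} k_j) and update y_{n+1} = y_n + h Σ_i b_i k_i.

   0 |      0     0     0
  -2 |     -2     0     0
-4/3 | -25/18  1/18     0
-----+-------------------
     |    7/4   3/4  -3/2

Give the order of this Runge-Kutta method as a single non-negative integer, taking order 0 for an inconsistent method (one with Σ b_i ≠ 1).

b = (7/4, 3/4, -3/2)
c = (0, -2, -4/3)
Ac = (0, 0, -1/9)
Σ b_i: 7/4·1 + 3/4·1 + (-3/2)·1 = 1 ✓
b·c: 3/4·(-2) + (-3/2)·(-4/3) = 1/2 ✓
b·c²: 3/4·4 + (-3/2)·16/9 = 1/3 ✓
b·Ac: (-3/2)·(-1/9) = 1/6 ✓; 3 stages ⇒ order 3.

3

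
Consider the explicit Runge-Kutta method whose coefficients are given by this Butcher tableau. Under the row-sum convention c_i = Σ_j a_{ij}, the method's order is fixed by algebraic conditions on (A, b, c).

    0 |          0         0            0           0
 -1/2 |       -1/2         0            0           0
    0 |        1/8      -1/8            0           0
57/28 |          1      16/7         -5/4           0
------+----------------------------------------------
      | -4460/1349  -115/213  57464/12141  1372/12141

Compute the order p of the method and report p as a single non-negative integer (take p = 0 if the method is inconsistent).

b = (-4460/1349, -115/213, 57464/12141, 1372/12141)
c = (0, -1/2, 0, 57/28)
Ac = (0, 0, 1/16, -8/7)
Σ b_i: (-4460/1349)·1 + (-115/213)·1 + 57464/12141·1 + 1372/12141·1 = 1 ✓
b·c: (-115/213)·(-1/2) + 1372/12141·57/28 = 1/2 ✓
b·c²: (-115/213)·1/4 + 1372/12141·3249/784 = 1/3 ✓
b·Ac: 57464/12141·1/16 + 1372/12141·(-8/7) = 1/6 ✓
b·c³: (-115/213)·(-1/8) + 1372/12141·185193/21952 = 49/48 ≠ 1/4 ⇒ order 3.
b·(c∘Ac): 1372/12141·(-114/49) = -56/213 ≠ 1/8
b·Ac²: 57464/12141·(-1/32) + 1372/12141·4/7 = -1/12 ≠ 1/12
b·A²c: 1372/12141·(-5/64) = -1715/194256 ≠ 1/24

3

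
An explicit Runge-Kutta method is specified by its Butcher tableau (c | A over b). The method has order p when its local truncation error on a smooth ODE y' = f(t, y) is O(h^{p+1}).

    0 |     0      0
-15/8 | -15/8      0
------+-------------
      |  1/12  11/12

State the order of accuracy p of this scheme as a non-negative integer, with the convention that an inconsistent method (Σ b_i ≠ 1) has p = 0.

1

b = (1/12, 11/12)
c = (0, -15/8)
Σ b_i: 1/12·1 + 11/12·1 = 1 ✓
b·c: 11/12·(-15/8) = -55/32 ≠ 1/2 ⇒ order 1.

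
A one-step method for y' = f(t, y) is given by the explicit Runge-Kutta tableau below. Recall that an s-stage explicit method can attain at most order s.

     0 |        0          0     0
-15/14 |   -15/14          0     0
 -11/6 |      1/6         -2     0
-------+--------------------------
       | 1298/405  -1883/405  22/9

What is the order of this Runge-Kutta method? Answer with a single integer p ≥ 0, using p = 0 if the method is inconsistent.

2

b = (1298/405, -1883/405, 22/9)
c = (0, -15/14, -11/6)
Ac = (0, 0, 15/7)
Σ b_i: 1298/405·1 + (-1883/405)·1 + 22/9·1 = 1 ✓
b·c: (-1883/405)·(-15/14) + 22/9·(-11/6) = 1/2 ✓
b·c²: (-1883/405)·225/196 + 22/9·121/36 = 6529/2268 ≠ 1/3 ⇒ order 2.
b·Ac: 22/9·15/7 = 110/21 ≠ 1/6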